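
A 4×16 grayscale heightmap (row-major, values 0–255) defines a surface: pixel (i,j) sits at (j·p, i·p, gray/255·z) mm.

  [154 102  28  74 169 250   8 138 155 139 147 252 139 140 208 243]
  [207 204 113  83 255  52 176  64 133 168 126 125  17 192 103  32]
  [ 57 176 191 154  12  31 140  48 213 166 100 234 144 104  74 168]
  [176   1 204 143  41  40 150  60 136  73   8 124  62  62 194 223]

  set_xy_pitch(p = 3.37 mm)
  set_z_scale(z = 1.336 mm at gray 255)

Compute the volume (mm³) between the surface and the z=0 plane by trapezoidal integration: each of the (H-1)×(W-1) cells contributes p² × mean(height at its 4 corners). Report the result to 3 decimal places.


336.331

height_mm = gray/255 × 1.336; cell vol = 3.37² × mean(4 corners)
unit = 3.37² × 1.336 / (4×255) = 0.0148753 mm³ per gray-sum
row 0: Σ corner-gray over 15 cells = 8156  → 121.3230
row 1: Σ corner-gray over 15 cells = 7660  → 113.9449
row 2: Σ corner-gray over 15 cells = 6794  → 101.0629
Σ rows: total corner-gray = 22610  → 336.3308 mm³


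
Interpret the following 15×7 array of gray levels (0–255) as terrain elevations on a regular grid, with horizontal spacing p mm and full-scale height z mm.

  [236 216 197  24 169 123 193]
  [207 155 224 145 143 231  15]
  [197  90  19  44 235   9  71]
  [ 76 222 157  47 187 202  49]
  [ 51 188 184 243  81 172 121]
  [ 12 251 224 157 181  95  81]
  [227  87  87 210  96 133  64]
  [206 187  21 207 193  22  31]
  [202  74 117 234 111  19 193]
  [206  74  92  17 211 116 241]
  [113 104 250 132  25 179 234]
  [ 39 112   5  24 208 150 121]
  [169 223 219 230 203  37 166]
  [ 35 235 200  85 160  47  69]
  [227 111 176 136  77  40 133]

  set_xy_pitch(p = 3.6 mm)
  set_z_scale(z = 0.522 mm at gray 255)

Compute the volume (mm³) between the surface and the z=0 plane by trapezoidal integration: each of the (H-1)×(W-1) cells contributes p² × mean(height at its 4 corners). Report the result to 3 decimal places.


303.814

height_mm = gray/255 × 0.522; cell vol = 3.6² × mean(4 corners)
unit = 3.6² × 0.522 / (4×255) = 0.00663247 mm³ per gray-sum
row 0: Σ corner-gray over 6 cells = 3905  → 25.8998
row 1: Σ corner-gray over 6 cells = 3080  → 20.4280
row 2: Σ corner-gray over 6 cells = 2817  → 18.6837
row 3: Σ corner-gray over 6 cells = 3663  → 24.2947
row 4: Σ corner-gray over 6 cells = 3817  → 25.3161
row 5: Σ corner-gray over 6 cells = 3426  → 22.7228
row 6: Σ corner-gray over 6 cells = 3014  → 19.9903
row 7: Σ corner-gray over 6 cells = 3002  → 19.9107
row 8: Σ corner-gray over 6 cells = 2972  → 19.7117
row 9: Σ corner-gray over 6 cells = 3194  → 21.1841
row 10: Σ corner-gray over 6 cells = 2885  → 19.1347
row 11: Σ corner-gray over 6 cells = 3317  → 21.9999
row 12: Σ corner-gray over 6 cells = 3717  → 24.6529
row 13: Σ corner-gray over 6 cells = 2998  → 19.8841
Σ rows: total corner-gray = 45807  → 303.8136 mm³


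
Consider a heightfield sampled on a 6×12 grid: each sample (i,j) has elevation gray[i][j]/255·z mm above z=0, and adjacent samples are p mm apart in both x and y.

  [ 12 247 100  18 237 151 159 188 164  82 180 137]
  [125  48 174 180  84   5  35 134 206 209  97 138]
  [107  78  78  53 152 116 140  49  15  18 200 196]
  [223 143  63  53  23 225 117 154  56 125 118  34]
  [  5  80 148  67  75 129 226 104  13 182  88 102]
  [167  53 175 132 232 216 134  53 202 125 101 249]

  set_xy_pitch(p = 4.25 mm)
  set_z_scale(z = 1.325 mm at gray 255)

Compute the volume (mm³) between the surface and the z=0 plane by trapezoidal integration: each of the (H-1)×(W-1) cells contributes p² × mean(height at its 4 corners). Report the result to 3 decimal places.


height_mm = gray/255 × 1.325; cell vol = 4.25² × mean(4 corners)
unit = 4.25² × 1.325 / (4×255) = 0.0234635 mm³ per gray-sum
row 0: Σ corner-gray over 11 cells = 5808  → 136.2763
row 1: Σ corner-gray over 11 cells = 4708  → 110.4664
row 2: Σ corner-gray over 11 cells = 4512  → 105.8675
row 3: Σ corner-gray over 11 cells = 4742  → 111.2641
row 4: Σ corner-gray over 11 cells = 5593  → 131.2316
Σ rows: total corner-gray = 25363  → 595.1058 mm³

595.106


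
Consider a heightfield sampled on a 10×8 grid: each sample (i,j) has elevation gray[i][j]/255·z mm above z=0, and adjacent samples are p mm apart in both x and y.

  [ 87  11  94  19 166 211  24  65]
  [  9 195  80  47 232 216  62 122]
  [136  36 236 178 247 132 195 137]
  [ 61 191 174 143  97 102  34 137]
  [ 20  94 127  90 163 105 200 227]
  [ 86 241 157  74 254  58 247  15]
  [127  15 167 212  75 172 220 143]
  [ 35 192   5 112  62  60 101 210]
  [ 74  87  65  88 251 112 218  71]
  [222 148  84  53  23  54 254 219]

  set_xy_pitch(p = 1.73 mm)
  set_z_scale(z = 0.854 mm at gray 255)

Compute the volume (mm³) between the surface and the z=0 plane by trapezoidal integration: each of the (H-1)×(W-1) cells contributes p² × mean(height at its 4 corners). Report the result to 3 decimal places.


81.637

height_mm = gray/255 × 0.854; cell vol = 1.73² × mean(4 corners)
unit = 1.73² × 0.854 / (4×255) = 0.00250582 mm³ per gray-sum
row 0: Σ corner-gray over 7 cells = 2997  → 7.5099
row 1: Σ corner-gray over 7 cells = 4116  → 10.3140
row 2: Σ corner-gray over 7 cells = 4001  → 10.0258
row 3: Σ corner-gray over 7 cells = 3485  → 8.7328
row 4: Σ corner-gray over 7 cells = 3968  → 9.9431
row 5: Σ corner-gray over 7 cells = 4155  → 10.4117
row 6: Σ corner-gray over 7 cells = 3301  → 8.2717
row 7: Σ corner-gray over 7 cells = 3096  → 7.7580
row 8: Σ corner-gray over 7 cells = 3460  → 8.6701
Σ rows: total corner-gray = 32579  → 81.6371 mm³


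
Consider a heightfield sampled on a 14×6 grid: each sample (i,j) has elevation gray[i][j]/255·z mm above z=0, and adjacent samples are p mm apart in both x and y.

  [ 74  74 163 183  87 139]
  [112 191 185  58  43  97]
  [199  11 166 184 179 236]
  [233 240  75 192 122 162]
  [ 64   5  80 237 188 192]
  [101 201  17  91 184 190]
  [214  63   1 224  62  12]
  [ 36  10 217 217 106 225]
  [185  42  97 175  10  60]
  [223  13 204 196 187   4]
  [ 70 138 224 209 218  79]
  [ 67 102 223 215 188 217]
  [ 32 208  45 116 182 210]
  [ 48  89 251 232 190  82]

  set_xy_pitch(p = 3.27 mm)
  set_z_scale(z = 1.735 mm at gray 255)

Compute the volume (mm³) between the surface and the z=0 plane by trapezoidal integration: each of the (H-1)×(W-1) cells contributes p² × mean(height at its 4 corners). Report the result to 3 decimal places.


height_mm = gray/255 × 1.735; cell vol = 3.27² × mean(4 corners)
unit = 3.27² × 1.735 / (4×255) = 0.0181884 mm³ per gray-sum
row 0: Σ corner-gray over 5 cells = 2390  → 43.4703
row 1: Σ corner-gray over 5 cells = 2678  → 48.7086
row 2: Σ corner-gray over 5 cells = 3168  → 57.6209
row 3: Σ corner-gray over 5 cells = 2929  → 53.2739
row 4: Σ corner-gray over 5 cells = 2553  → 46.4350
row 5: Σ corner-gray over 5 cells = 2203  → 40.0691
row 6: Σ corner-gray over 5 cells = 2287  → 41.5969
row 7: Σ corner-gray over 5 cells = 2254  → 40.9967
row 8: Σ corner-gray over 5 cells = 2320  → 42.1971
row 9: Σ corner-gray over 5 cells = 3154  → 57.3663
row 10: Σ corner-gray over 5 cells = 3467  → 63.0592
row 11: Σ corner-gray over 5 cells = 3084  → 56.0931
row 12: Σ corner-gray over 5 cells = 2998  → 54.5289
Σ rows: total corner-gray = 35485  → 645.4158 mm³

645.416


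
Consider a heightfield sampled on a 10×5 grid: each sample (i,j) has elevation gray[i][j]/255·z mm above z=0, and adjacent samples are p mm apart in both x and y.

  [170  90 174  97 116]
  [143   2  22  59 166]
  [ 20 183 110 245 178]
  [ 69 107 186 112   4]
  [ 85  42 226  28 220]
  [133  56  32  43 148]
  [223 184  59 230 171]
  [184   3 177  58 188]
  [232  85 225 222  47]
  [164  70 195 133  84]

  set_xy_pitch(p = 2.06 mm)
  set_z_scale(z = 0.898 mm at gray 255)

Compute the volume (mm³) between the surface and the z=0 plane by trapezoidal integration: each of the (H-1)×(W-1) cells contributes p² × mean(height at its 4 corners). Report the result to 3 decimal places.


height_mm = gray/255 × 0.898; cell vol = 2.06² × mean(4 corners)
unit = 2.06² × 0.898 / (4×255) = 0.00373603 mm³ per gray-sum
row 0: Σ corner-gray over 4 cells = 1483  → 5.5405
row 1: Σ corner-gray over 4 cells = 1749  → 6.5343
row 2: Σ corner-gray over 4 cells = 2157  → 8.0586
row 3: Σ corner-gray over 4 cells = 1780  → 6.6501
row 4: Σ corner-gray over 4 cells = 1440  → 5.3799
row 5: Σ corner-gray over 4 cells = 1883  → 7.0349
row 6: Σ corner-gray over 4 cells = 2188  → 8.1744
row 7: Σ corner-gray over 4 cells = 2191  → 8.1856
row 8: Σ corner-gray over 4 cells = 2387  → 8.9179
Σ rows: total corner-gray = 17258  → 64.4764 mm³

64.476


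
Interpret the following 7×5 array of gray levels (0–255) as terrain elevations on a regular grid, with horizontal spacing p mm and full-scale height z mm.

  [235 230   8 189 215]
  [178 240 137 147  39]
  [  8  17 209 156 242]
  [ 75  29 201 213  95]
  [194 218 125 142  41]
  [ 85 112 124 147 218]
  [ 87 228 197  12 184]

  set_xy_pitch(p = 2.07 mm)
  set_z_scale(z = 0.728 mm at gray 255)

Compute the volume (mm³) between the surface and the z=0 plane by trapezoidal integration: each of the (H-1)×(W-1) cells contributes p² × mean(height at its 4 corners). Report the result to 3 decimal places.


height_mm = gray/255 × 0.728; cell vol = 2.07² × mean(4 corners)
unit = 2.07² × 0.728 / (4×255) = 0.00305824 mm³ per gray-sum
row 0: Σ corner-gray over 4 cells = 2569  → 7.8566
row 1: Σ corner-gray over 4 cells = 2279  → 6.9697
row 2: Σ corner-gray over 4 cells = 2070  → 6.3306
row 3: Σ corner-gray over 4 cells = 2261  → 6.9147
row 4: Σ corner-gray over 4 cells = 2274  → 6.9544
row 5: Σ corner-gray over 4 cells = 2214  → 6.7709
Σ rows: total corner-gray = 13667  → 41.7970 mm³

41.797


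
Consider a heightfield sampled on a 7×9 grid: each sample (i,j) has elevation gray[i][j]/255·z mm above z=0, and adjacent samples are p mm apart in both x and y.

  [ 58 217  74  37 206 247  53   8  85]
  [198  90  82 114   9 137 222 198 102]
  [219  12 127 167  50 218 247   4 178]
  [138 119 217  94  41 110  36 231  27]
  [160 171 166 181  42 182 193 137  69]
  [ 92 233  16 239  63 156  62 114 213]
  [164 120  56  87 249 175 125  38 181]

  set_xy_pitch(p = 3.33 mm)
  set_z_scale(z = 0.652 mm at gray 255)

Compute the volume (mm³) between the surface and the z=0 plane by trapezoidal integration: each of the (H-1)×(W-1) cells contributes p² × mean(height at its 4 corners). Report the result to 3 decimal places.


174.256

height_mm = gray/255 × 0.652; cell vol = 3.33² × mean(4 corners)
unit = 3.33² × 0.652 / (4×255) = 0.0070882 mm³ per gray-sum
row 0: Σ corner-gray over 8 cells = 3831  → 27.1549
row 1: Σ corner-gray over 8 cells = 4051  → 28.7143
row 2: Σ corner-gray over 8 cells = 3908  → 27.7007
row 3: Σ corner-gray over 8 cells = 4234  → 30.0114
row 4: Σ corner-gray over 8 cells = 4444  → 31.5000
row 5: Σ corner-gray over 8 cells = 4116  → 29.1750
Σ rows: total corner-gray = 24584  → 174.2563 mm³


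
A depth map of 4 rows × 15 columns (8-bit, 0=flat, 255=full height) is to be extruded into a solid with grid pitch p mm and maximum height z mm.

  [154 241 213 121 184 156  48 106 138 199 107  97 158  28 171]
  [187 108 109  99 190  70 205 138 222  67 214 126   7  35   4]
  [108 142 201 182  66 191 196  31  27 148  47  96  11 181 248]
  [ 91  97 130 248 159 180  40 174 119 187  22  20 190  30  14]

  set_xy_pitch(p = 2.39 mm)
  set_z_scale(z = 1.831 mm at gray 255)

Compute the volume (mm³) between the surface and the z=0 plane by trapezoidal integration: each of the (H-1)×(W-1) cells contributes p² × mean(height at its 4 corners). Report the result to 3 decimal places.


height_mm = gray/255 × 1.831; cell vol = 2.39² × mean(4 corners)
unit = 2.39² × 1.831 / (4×255) = 0.0102538 mm³ per gray-sum
row 0: Σ corner-gray over 14 cells = 7288  → 74.7295
row 1: Σ corner-gray over 14 cells = 6765  → 69.3668
row 2: Σ corner-gray over 14 cells = 6691  → 68.6080
Σ rows: total corner-gray = 20744  → 212.7044 mm³

212.704


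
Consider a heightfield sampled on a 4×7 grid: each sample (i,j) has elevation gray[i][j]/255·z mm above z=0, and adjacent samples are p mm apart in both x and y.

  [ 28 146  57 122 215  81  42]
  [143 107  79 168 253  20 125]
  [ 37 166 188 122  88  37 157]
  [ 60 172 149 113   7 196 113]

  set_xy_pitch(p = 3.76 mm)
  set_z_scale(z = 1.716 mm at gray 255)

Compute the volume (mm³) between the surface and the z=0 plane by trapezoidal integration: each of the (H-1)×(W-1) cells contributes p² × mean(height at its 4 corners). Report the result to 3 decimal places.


height_mm = gray/255 × 1.716; cell vol = 3.76² × mean(4 corners)
unit = 3.76² × 1.716 / (4×255) = 0.0237844 mm³ per gray-sum
row 0: Σ corner-gray over 6 cells = 2834  → 67.4051
row 1: Σ corner-gray over 6 cells = 2918  → 69.4030
row 2: Σ corner-gray over 6 cells = 2843  → 67.6191
Σ rows: total corner-gray = 8595  → 204.4272 mm³

204.427


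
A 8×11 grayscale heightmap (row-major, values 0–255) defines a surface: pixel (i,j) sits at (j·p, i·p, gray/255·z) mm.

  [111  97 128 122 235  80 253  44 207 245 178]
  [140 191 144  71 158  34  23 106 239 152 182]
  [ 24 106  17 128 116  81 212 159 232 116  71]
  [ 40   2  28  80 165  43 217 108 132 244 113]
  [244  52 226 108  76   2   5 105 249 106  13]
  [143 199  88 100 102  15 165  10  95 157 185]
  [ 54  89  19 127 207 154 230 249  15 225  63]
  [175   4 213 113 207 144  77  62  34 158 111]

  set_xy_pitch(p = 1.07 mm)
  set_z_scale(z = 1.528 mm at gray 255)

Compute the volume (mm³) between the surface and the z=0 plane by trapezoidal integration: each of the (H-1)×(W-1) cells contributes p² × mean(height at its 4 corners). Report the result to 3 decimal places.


height_mm = gray/255 × 1.528; cell vol = 1.07² × mean(4 corners)
unit = 1.07² × 1.528 / (4×255) = 0.00171511 mm³ per gray-sum
row 0: Σ corner-gray over 10 cells = 5669  → 9.7229
row 1: Σ corner-gray over 10 cells = 4987  → 8.5532
row 2: Σ corner-gray over 10 cells = 4620  → 7.9238
row 3: Σ corner-gray over 10 cells = 4306  → 7.3852
row 4: Σ corner-gray over 10 cells = 4305  → 7.3835
row 5: Σ corner-gray over 10 cells = 4937  → 8.4675
row 6: Σ corner-gray over 10 cells = 5057  → 8.6733
Σ rows: total corner-gray = 33881  → 58.1095 mm³

58.109


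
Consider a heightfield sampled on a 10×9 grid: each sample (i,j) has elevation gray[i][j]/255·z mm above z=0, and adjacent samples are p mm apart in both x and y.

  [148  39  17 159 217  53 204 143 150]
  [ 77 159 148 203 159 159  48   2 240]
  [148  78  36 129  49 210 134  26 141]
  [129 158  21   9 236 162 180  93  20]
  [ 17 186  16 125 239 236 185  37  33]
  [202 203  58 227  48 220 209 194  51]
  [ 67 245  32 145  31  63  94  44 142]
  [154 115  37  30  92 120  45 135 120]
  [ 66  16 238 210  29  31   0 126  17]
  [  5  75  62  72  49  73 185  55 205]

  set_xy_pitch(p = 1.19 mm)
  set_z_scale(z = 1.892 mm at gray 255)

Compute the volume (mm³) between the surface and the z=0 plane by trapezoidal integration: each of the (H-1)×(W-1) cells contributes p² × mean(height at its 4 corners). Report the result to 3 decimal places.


85.111

height_mm = gray/255 × 1.892; cell vol = 1.19² × mean(4 corners)
unit = 1.19² × 1.892 / (4×255) = 0.00262673 mm³ per gray-sum
row 0: Σ corner-gray over 8 cells = 4035  → 10.5988
row 1: Σ corner-gray over 8 cells = 3686  → 9.6821
row 2: Σ corner-gray over 8 cells = 3480  → 9.1410
row 3: Σ corner-gray over 8 cells = 3965  → 10.4150
row 4: Σ corner-gray over 8 cells = 4669  → 12.2642
row 5: Σ corner-gray over 8 cells = 4088  → 10.7381
row 6: Σ corner-gray over 8 cells = 2939  → 7.7199
row 7: Σ corner-gray over 8 cells = 2805  → 7.3680
row 8: Σ corner-gray over 8 cells = 2735  → 7.1841
Σ rows: total corner-gray = 32402  → 85.1112 mm³


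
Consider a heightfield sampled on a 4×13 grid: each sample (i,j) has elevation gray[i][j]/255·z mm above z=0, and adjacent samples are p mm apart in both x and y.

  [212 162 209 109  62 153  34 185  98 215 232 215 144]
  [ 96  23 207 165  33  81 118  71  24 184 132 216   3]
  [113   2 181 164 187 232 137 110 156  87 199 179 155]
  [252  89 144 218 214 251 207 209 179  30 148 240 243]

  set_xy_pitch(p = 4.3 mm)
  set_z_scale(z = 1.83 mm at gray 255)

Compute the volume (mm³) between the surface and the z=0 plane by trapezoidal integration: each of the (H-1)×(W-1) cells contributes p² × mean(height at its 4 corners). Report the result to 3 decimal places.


674.843

height_mm = gray/255 × 1.83; cell vol = 4.3² × mean(4 corners)
unit = 4.3² × 1.83 / (4×255) = 0.0331732 mm³ per gray-sum
row 0: Σ corner-gray over 12 cells = 6311  → 209.3563
row 1: Σ corner-gray over 12 cells = 6143  → 203.7832
row 2: Σ corner-gray over 12 cells = 7889  → 261.7037
Σ rows: total corner-gray = 20343  → 674.8431 mm³


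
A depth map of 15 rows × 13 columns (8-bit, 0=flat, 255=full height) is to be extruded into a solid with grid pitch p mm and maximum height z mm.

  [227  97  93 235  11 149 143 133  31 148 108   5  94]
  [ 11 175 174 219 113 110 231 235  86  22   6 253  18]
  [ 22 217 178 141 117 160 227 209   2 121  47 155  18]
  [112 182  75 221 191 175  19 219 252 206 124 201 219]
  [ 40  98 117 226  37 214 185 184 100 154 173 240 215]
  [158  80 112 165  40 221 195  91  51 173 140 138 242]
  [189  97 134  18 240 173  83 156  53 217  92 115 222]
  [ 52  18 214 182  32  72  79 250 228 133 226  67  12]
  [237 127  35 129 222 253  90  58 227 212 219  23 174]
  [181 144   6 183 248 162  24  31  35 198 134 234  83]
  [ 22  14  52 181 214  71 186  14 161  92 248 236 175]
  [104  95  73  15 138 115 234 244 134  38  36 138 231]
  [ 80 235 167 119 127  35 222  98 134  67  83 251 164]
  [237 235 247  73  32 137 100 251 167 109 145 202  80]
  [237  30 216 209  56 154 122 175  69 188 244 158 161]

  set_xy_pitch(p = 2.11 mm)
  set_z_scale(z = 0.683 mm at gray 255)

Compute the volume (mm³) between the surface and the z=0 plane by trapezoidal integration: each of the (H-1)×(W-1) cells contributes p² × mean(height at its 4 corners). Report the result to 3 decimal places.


height_mm = gray/255 × 0.683; cell vol = 2.11² × mean(4 corners)
unit = 2.11² × 0.683 / (4×255) = 0.00298116 mm³ per gray-sum
row 0: Σ corner-gray over 12 cells = 5904  → 17.6008
row 1: Σ corner-gray over 12 cells = 6465  → 19.2732
row 2: Σ corner-gray over 12 cells = 7249  → 21.6104
row 3: Σ corner-gray over 12 cells = 7772  → 23.1696
row 4: Σ corner-gray over 12 cells = 6923  → 20.6386
row 5: Σ corner-gray over 12 cells = 6379  → 19.0168
row 6: Σ corner-gray over 12 cells = 6233  → 18.5816
row 7: Σ corner-gray over 12 cells = 6667  → 19.8754
row 8: Σ corner-gray over 12 cells = 6663  → 19.8635
row 9: Σ corner-gray over 12 cells = 6197  → 18.4743
row 10: Σ corner-gray over 12 cells = 5990  → 17.8572
row 11: Σ corner-gray over 12 cells = 6175  → 18.4087
row 12: Σ corner-gray over 12 cells = 7033  → 20.9665
row 13: Σ corner-gray over 12 cells = 7353  → 21.9205
Σ rows: total corner-gray = 93003  → 277.2569 mm³

277.257


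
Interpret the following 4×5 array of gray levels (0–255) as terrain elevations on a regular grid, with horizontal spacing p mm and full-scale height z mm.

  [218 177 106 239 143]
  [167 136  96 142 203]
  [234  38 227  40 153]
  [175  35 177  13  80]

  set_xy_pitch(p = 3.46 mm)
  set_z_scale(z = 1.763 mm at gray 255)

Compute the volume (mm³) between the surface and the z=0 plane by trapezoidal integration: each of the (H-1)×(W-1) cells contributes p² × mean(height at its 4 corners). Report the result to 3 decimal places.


height_mm = gray/255 × 1.763; cell vol = 3.46² × mean(4 corners)
unit = 3.46² × 1.763 / (4×255) = 0.0206921 mm³ per gray-sum
row 0: Σ corner-gray over 4 cells = 2523  → 52.2061
row 1: Σ corner-gray over 4 cells = 2115  → 43.7638
row 2: Σ corner-gray over 4 cells = 1702  → 35.2179
Σ rows: total corner-gray = 6340  → 131.1878 mm³

131.188


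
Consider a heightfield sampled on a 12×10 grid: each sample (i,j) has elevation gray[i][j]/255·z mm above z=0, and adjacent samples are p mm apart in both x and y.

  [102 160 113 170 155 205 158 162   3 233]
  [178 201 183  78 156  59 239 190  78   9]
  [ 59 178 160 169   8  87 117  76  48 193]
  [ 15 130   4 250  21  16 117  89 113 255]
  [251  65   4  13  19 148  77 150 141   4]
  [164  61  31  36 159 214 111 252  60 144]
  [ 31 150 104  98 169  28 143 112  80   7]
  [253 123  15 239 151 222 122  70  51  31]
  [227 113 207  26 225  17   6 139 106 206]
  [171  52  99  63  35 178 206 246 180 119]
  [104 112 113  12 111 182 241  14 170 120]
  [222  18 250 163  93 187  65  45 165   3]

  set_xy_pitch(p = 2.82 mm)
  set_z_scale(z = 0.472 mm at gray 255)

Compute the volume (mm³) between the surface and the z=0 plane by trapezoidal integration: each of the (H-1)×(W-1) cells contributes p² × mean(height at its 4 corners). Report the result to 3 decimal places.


height_mm = gray/255 × 0.472; cell vol = 2.82² × mean(4 corners)
unit = 2.82² × 0.472 / (4×255) = 0.00367993 mm³ per gray-sum
row 0: Σ corner-gray over 9 cells = 5142  → 18.9222
row 1: Σ corner-gray over 9 cells = 4493  → 16.5339
row 2: Σ corner-gray over 9 cells = 3688  → 13.5716
row 3: Σ corner-gray over 9 cells = 3239  → 11.9193
row 4: Σ corner-gray over 9 cells = 3645  → 13.4134
row 5: Σ corner-gray over 9 cells = 3962  → 14.5799
row 6: Σ corner-gray over 9 cells = 4076  → 14.9994
row 7: Σ corner-gray over 9 cells = 4381  → 16.1218
row 8: Σ corner-gray over 9 cells = 4519  → 16.6296
row 9: Σ corner-gray over 9 cells = 4542  → 16.7143
row 10: Σ corner-gray over 9 cells = 4331  → 15.9378
Σ rows: total corner-gray = 46018  → 169.3432 mm³

169.343


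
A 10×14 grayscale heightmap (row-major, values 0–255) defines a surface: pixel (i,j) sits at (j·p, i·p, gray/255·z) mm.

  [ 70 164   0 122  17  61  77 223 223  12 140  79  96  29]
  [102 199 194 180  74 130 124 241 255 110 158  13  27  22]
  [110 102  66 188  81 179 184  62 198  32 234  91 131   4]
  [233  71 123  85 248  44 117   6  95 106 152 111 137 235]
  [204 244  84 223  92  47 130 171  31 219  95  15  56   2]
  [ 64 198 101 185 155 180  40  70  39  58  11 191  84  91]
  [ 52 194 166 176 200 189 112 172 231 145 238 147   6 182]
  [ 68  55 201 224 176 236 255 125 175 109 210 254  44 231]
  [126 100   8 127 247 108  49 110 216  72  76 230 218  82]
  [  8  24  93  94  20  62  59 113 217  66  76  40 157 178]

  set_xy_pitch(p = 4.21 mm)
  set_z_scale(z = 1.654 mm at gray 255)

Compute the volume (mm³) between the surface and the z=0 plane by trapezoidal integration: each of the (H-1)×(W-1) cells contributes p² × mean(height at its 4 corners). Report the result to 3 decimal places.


1719.938

height_mm = gray/255 × 1.654; cell vol = 4.21² × mean(4 corners)
unit = 4.21² × 1.654 / (4×255) = 0.0287408 mm³ per gray-sum
row 0: Σ corner-gray over 13 cells = 6061  → 174.1983
row 1: Σ corner-gray over 13 cells = 6744  → 193.8283
row 2: Σ corner-gray over 13 cells = 6268  → 180.1476
row 3: Σ corner-gray over 13 cells = 6078  → 174.6869
row 4: Σ corner-gray over 13 cells = 5799  → 166.6682
row 5: Σ corner-gray over 13 cells = 6965  → 200.1800
row 6: Σ corner-gray over 13 cells = 8613  → 247.5449
row 7: Σ corner-gray over 13 cells = 7757  → 222.9427
row 8: Σ corner-gray over 13 cells = 5558  → 159.7416
Σ rows: total corner-gray = 59843  → 1719.9384 mm³


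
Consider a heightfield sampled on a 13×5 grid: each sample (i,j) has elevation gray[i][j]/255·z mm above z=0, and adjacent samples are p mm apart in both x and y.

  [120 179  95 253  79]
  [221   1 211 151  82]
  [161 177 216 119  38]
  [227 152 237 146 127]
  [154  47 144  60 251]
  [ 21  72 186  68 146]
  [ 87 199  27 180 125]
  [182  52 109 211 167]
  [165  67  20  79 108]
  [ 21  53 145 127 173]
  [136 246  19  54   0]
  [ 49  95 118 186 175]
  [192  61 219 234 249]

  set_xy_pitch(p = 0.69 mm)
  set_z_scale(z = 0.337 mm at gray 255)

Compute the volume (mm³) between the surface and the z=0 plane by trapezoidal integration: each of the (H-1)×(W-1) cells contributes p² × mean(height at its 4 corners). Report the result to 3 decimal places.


3.815

height_mm = gray/255 × 0.337; cell vol = 0.69² × mean(4 corners)
unit = 0.69² × 0.337 / (4×255) = 0.0001573 mm³ per gray-sum
row 0: Σ corner-gray over 4 cells = 2282  → 0.3590
row 1: Σ corner-gray over 4 cells = 2252  → 0.3542
row 2: Σ corner-gray over 4 cells = 2647  → 0.4164
row 3: Σ corner-gray over 4 cells = 2331  → 0.3667
row 4: Σ corner-gray over 4 cells = 1726  → 0.2715
row 5: Σ corner-gray over 4 cells = 1843  → 0.2899
row 6: Σ corner-gray over 4 cells = 2117  → 0.3330
row 7: Σ corner-gray over 4 cells = 1698  → 0.2671
row 8: Σ corner-gray over 4 cells = 1449  → 0.2279
row 9: Σ corner-gray over 4 cells = 1618  → 0.2545
row 10: Σ corner-gray over 4 cells = 1796  → 0.2825
row 11: Σ corner-gray over 4 cells = 2491  → 0.3918
Σ rows: total corner-gray = 24250  → 3.8145 mm³


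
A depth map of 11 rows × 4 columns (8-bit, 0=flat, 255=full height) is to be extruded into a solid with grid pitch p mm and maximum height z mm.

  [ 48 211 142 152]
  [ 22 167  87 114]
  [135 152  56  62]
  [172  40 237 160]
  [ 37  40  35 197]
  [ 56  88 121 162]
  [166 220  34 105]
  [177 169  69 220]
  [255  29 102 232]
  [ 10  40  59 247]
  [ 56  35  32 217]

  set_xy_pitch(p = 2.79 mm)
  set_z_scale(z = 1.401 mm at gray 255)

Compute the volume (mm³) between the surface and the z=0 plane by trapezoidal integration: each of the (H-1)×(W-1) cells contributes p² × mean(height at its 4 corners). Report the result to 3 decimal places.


height_mm = gray/255 × 1.401; cell vol = 2.79² × mean(4 corners)
unit = 2.79² × 1.401 / (4×255) = 0.0106917 mm³ per gray-sum
row 0: Σ corner-gray over 3 cells = 1550  → 16.5721
row 1: Σ corner-gray over 3 cells = 1257  → 13.4395
row 2: Σ corner-gray over 3 cells = 1499  → 16.0268
row 3: Σ corner-gray over 3 cells = 1270  → 13.5784
row 4: Σ corner-gray over 3 cells = 1020  → 10.9055
row 5: Σ corner-gray over 3 cells = 1415  → 15.1287
row 6: Σ corner-gray over 3 cells = 1652  → 17.6627
row 7: Σ corner-gray over 3 cells = 1622  → 17.3419
row 8: Σ corner-gray over 3 cells = 1204  → 12.8728
row 9: Σ corner-gray over 3 cells = 862  → 9.2162
Σ rows: total corner-gray = 13351  → 142.7448 mm³

142.745


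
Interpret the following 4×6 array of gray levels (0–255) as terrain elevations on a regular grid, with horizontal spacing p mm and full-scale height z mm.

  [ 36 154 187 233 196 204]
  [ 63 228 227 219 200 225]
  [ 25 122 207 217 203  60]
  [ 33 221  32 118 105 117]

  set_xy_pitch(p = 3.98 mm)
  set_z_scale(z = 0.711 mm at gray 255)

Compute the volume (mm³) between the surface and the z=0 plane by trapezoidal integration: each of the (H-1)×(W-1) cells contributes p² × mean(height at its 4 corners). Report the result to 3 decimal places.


height_mm = gray/255 × 0.711; cell vol = 3.98² × mean(4 corners)
unit = 3.98² × 0.711 / (4×255) = 0.0110417 mm³ per gray-sum
row 0: Σ corner-gray over 5 cells = 3816  → 42.1351
row 1: Σ corner-gray over 5 cells = 3619  → 39.9599
row 2: Σ corner-gray over 5 cells = 2685  → 29.6469
Σ rows: total corner-gray = 10120  → 111.7419 mm³

111.742


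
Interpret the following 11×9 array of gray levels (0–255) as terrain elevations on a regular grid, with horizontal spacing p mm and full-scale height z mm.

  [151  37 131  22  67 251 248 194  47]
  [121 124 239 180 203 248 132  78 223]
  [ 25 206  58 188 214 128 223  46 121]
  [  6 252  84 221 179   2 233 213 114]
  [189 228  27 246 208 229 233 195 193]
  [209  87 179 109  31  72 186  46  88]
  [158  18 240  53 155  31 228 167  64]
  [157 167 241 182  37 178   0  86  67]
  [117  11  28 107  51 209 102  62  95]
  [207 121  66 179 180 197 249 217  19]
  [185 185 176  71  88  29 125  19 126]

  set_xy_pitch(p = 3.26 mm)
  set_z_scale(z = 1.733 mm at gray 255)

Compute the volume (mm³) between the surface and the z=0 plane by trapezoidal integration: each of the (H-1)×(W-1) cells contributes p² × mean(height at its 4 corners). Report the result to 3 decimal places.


803.460

height_mm = gray/255 × 1.733; cell vol = 3.26² × mean(4 corners)
unit = 3.26² × 1.733 / (4×255) = 0.0180565 mm³ per gray-sum
row 0: Σ corner-gray over 8 cells = 4850  → 87.5740
row 1: Σ corner-gray over 8 cells = 5024  → 90.7159
row 2: Σ corner-gray over 8 cells = 4760  → 85.9489
row 3: Σ corner-gray over 8 cells = 5602  → 101.1525
row 4: Σ corner-gray over 8 cells = 4831  → 87.2310
row 5: Σ corner-gray over 8 cells = 3723  → 67.2244
row 6: Σ corner-gray over 8 cells = 4012  → 72.4427
row 7: Σ corner-gray over 8 cells = 3358  → 60.6337
row 8: Σ corner-gray over 8 cells = 3996  → 72.1538
row 9: Σ corner-gray over 8 cells = 4341  → 78.3833
Σ rows: total corner-gray = 44497  → 803.4601 mm³


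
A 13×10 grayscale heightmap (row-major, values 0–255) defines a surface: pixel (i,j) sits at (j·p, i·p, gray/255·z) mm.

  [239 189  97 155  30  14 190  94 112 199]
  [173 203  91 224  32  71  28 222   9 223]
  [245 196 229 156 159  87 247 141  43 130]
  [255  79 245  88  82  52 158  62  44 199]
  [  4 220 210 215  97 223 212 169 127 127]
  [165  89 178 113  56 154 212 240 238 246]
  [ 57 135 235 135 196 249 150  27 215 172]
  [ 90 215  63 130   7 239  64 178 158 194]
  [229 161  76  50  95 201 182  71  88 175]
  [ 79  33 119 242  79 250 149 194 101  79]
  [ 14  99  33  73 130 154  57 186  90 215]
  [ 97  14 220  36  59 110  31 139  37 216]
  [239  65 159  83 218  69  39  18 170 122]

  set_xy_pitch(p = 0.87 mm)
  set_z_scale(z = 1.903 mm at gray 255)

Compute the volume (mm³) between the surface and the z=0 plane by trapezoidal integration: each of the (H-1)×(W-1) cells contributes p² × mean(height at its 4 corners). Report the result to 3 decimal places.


height_mm = gray/255 × 1.903; cell vol = 0.87² × mean(4 corners)
unit = 0.87² × 1.903 / (4×255) = 0.00141214 mm³ per gray-sum
row 0: Σ corner-gray over 9 cells = 4356  → 6.1513
row 1: Σ corner-gray over 9 cells = 5047  → 7.1271
row 2: Σ corner-gray over 9 cells = 4965  → 7.0113
row 3: Σ corner-gray over 9 cells = 5151  → 7.2739
row 4: Σ corner-gray over 9 cells = 6048  → 8.5406
row 5: Σ corner-gray over 9 cells = 5884  → 8.3090
row 6: Σ corner-gray over 9 cells = 5305  → 7.4914
row 7: Σ corner-gray over 9 cells = 4644  → 6.5580
row 8: Σ corner-gray over 9 cells = 4744  → 6.6992
row 9: Σ corner-gray over 9 cells = 4365  → 6.1640
row 10: Σ corner-gray over 9 cells = 3478  → 4.9114
row 11: Σ corner-gray over 9 cells = 3608  → 5.0950
Σ rows: total corner-gray = 57595  → 81.3321 mm³

81.332


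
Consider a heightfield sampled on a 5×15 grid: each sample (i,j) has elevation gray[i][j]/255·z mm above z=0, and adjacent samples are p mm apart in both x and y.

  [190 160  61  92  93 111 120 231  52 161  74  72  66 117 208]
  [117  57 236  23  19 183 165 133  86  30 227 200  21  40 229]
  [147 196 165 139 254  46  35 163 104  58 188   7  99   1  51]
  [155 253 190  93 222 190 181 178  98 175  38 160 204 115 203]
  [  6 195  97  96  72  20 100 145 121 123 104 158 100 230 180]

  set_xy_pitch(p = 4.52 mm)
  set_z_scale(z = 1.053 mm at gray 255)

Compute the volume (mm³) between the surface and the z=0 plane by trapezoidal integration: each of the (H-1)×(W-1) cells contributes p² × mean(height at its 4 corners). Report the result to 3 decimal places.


height_mm = gray/255 × 1.053; cell vol = 4.52² × mean(4 corners)
unit = 4.52² × 1.053 / (4×255) = 0.0210914 mm³ per gray-sum
row 0: Σ corner-gray over 14 cells = 6404  → 135.0692
row 1: Σ corner-gray over 14 cells = 6294  → 132.7492
row 2: Σ corner-gray over 14 cells = 7660  → 161.5600
row 3: Σ corner-gray over 14 cells = 7860  → 165.7783
Σ rows: total corner-gray = 28218  → 595.1567 mm³

595.157


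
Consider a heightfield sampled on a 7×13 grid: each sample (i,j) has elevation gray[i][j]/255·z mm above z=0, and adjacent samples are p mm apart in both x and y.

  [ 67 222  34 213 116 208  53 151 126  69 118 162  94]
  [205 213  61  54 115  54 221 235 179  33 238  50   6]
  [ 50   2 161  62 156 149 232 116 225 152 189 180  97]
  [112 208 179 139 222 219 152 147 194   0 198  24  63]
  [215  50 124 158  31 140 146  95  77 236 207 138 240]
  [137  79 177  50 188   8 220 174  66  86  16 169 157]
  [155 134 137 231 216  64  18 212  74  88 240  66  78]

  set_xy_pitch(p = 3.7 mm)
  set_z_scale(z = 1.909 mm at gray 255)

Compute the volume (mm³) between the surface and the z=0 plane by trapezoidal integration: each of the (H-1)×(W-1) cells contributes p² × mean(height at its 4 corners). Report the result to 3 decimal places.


984.850

height_mm = gray/255 × 1.909; cell vol = 3.7² × mean(4 corners)
unit = 3.7² × 1.909 / (4×255) = 0.0256218 mm³ per gray-sum
row 0: Σ corner-gray over 12 cells = 6222  → 159.4187
row 1: Σ corner-gray over 12 cells = 6512  → 166.8490
row 2: Σ corner-gray over 12 cells = 6934  → 177.6614
row 3: Σ corner-gray over 12 cells = 6798  → 174.1768
row 4: Σ corner-gray over 12 cells = 6019  → 154.2175
row 5: Σ corner-gray over 12 cells = 5953  → 152.5264
Σ rows: total corner-gray = 38438  → 984.8498 mm³


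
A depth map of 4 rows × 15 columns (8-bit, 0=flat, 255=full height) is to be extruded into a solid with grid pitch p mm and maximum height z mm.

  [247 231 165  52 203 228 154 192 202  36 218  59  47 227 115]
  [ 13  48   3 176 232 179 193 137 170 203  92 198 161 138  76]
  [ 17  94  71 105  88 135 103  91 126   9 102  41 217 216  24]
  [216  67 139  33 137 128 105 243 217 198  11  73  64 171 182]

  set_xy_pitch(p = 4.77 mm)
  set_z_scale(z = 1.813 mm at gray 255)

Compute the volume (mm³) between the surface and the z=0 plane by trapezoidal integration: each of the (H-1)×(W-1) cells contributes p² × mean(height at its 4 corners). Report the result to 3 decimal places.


870.801

height_mm = gray/255 × 1.813; cell vol = 4.77² × mean(4 corners)
unit = 4.77² × 1.813 / (4×255) = 0.0404422 mm³ per gray-sum
row 0: Σ corner-gray over 14 cells = 8339  → 337.2472
row 1: Σ corner-gray over 14 cells = 6786  → 274.4405
row 2: Σ corner-gray over 14 cells = 6407  → 259.1129
Σ rows: total corner-gray = 21532  → 870.8007 mm³


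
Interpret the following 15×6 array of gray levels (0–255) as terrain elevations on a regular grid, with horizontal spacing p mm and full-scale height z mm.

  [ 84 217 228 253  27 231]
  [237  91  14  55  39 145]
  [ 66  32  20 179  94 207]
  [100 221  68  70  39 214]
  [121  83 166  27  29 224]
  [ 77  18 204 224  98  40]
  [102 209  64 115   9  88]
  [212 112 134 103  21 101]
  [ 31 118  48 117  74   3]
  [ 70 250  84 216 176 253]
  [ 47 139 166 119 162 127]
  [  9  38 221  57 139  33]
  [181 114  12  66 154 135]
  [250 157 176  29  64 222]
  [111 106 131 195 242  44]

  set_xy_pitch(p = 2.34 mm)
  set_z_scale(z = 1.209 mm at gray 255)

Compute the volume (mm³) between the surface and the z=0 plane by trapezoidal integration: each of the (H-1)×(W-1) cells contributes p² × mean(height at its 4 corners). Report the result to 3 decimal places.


height_mm = gray/255 × 1.209; cell vol = 2.34² × mean(4 corners)
unit = 2.34² × 1.209 / (4×255) = 0.0064902 mm³ per gray-sum
row 0: Σ corner-gray over 5 cells = 2545  → 16.5176
row 1: Σ corner-gray over 5 cells = 1703  → 11.0528
row 2: Σ corner-gray over 5 cells = 2033  → 13.1946
row 3: Σ corner-gray over 5 cells = 2065  → 13.4023
row 4: Σ corner-gray over 5 cells = 2160  → 14.0188
row 5: Σ corner-gray over 5 cells = 2189  → 14.2070
row 6: Σ corner-gray over 5 cells = 2037  → 13.2205
row 7: Σ corner-gray over 5 cells = 1801  → 11.6888
row 8: Σ corner-gray over 5 cells = 2523  → 16.3748
row 9: Σ corner-gray over 5 cells = 3121  → 20.2559
row 10: Σ corner-gray over 5 cells = 2298  → 14.9145
row 11: Σ corner-gray over 5 cells = 1960  → 12.7208
row 12: Σ corner-gray over 5 cells = 2332  → 15.1351
row 13: Σ corner-gray over 5 cells = 2827  → 18.3478
Σ rows: total corner-gray = 31594  → 205.0513 mm³

205.051


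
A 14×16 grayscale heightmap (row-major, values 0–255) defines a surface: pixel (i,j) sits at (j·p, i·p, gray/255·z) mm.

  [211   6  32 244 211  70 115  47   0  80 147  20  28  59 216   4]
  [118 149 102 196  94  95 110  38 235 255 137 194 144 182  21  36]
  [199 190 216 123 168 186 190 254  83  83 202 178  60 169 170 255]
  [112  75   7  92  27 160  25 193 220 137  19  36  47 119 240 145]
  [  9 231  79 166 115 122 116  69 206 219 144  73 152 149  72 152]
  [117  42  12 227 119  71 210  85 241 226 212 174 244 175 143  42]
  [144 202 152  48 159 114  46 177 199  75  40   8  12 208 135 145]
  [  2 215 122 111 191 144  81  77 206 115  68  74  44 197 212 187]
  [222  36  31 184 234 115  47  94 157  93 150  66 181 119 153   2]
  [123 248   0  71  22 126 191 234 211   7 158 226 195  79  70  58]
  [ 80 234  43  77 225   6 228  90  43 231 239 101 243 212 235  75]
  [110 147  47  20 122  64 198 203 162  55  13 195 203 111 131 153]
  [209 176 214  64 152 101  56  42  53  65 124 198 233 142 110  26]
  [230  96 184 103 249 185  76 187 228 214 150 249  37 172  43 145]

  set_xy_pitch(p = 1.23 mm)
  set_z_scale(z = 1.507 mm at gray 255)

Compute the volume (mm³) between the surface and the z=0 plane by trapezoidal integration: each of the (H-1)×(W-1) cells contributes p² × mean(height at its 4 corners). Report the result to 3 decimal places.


227.860

height_mm = gray/255 × 1.507; cell vol = 1.23² × mean(4 corners)
unit = 1.23² × 1.507 / (4×255) = 0.00223524 mm³ per gray-sum
row 0: Σ corner-gray over 15 cells = 6823  → 15.2510
row 1: Σ corner-gray over 15 cells = 9056  → 20.2423
row 2: Σ corner-gray over 15 cells = 8049  → 17.9914
row 3: Σ corner-gray over 15 cells = 7038  → 15.7316
row 4: Σ corner-gray over 15 cells = 8508  → 19.0174
row 5: Σ corner-gray over 15 cells = 7960  → 17.7925
row 6: Σ corner-gray over 15 cells = 7342  → 16.4111
row 7: Σ corner-gray over 15 cells = 7447  → 16.6458
row 8: Σ corner-gray over 15 cells = 7401  → 16.5430
row 9: Σ corner-gray over 15 cells = 8426  → 18.8341
row 10: Σ corner-gray over 15 cells = 8174  → 18.2708
row 11: Σ corner-gray over 15 cells = 7300  → 16.3172
row 12: Σ corner-gray over 15 cells = 8416  → 18.8117
Σ rows: total corner-gray = 101940  → 227.8599 mm³


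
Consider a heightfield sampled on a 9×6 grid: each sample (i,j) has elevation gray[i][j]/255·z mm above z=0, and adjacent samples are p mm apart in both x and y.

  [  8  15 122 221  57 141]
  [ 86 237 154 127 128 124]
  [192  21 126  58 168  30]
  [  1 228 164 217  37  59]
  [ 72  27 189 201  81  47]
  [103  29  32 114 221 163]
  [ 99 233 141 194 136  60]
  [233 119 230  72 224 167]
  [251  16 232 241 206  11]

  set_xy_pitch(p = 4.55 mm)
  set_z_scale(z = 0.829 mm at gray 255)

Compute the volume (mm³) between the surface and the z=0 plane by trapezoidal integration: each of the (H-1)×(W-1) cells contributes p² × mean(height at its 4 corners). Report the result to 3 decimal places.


height_mm = gray/255 × 0.829; cell vol = 4.55² × mean(4 corners)
unit = 4.55² × 0.829 / (4×255) = 0.0168259 mm³ per gray-sum
row 0: Σ corner-gray over 5 cells = 2481  → 41.7449
row 1: Σ corner-gray over 5 cells = 2470  → 41.5599
row 2: Σ corner-gray over 5 cells = 2320  → 39.0360
row 3: Σ corner-gray over 5 cells = 2467  → 41.5094
row 4: Σ corner-gray over 5 cells = 2173  → 36.5626
row 5: Σ corner-gray over 5 cells = 2625  → 44.1679
row 6: Σ corner-gray over 5 cells = 3257  → 54.8018
row 7: Σ corner-gray over 5 cells = 3342  → 56.2320
Σ rows: total corner-gray = 21135  → 355.6145 mm³

355.614


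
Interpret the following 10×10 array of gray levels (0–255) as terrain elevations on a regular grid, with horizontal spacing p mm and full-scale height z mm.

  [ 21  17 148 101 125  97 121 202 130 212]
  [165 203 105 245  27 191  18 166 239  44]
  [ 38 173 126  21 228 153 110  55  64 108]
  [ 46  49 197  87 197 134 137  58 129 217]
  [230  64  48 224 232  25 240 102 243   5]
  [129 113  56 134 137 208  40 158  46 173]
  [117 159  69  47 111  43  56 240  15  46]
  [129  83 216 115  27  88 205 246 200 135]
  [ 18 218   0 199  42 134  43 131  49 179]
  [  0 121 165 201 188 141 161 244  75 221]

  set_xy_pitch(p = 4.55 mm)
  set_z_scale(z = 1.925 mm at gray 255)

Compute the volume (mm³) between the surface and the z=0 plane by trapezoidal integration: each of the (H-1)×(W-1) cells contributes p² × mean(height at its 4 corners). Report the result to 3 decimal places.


height_mm = gray/255 × 1.925; cell vol = 4.55² × mean(4 corners)
unit = 4.55² × 1.925 / (4×255) = 0.0390709 mm³ per gray-sum
row 0: Σ corner-gray over 9 cells = 4712  → 184.1021
row 1: Σ corner-gray over 9 cells = 4603  → 179.8433
row 2: Σ corner-gray over 9 cells = 4245  → 165.8559
row 3: Σ corner-gray over 9 cells = 4830  → 188.7124
row 4: Σ corner-gray over 9 cells = 4677  → 182.7346
row 5: Σ corner-gray over 9 cells = 3729  → 145.6954
row 6: Σ corner-gray over 9 cells = 4267  → 166.7155
row 7: Σ corner-gray over 9 cells = 4453  → 173.9827
row 8: Σ corner-gray over 9 cells = 4642  → 181.3671
Σ rows: total corner-gray = 40158  → 1569.0090 mm³

1569.009
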